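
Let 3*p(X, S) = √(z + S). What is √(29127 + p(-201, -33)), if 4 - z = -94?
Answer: √(262143 + 3*√65)/3 ≈ 170.67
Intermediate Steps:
z = 98 (z = 4 - 1*(-94) = 4 + 94 = 98)
p(X, S) = √(98 + S)/3
√(29127 + p(-201, -33)) = √(29127 + √(98 - 33)/3) = √(29127 + √65/3)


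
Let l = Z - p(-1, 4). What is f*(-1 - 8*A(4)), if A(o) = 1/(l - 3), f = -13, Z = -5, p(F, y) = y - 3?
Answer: 13/9 ≈ 1.4444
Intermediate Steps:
p(F, y) = -3 + y
l = -6 (l = -5 - (-3 + 4) = -5 - 1*1 = -5 - 1 = -6)
A(o) = -1/9 (A(o) = 1/(-6 - 3) = 1/(-9) = -1/9)
f*(-1 - 8*A(4)) = -13*(-1 - 8*(-1/9)) = -13*(-1 + 8/9) = -13*(-1/9) = 13/9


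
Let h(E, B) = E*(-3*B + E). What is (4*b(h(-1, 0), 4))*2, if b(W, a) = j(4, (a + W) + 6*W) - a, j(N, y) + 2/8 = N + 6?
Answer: 46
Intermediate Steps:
j(N, y) = 23/4 + N (j(N, y) = -¼ + (N + 6) = -¼ + (6 + N) = 23/4 + N)
h(E, B) = E*(E - 3*B)
b(W, a) = 39/4 - a (b(W, a) = (23/4 + 4) - a = 39/4 - a)
(4*b(h(-1, 0), 4))*2 = (4*(39/4 - 1*4))*2 = (4*(39/4 - 4))*2 = (4*(23/4))*2 = 23*2 = 46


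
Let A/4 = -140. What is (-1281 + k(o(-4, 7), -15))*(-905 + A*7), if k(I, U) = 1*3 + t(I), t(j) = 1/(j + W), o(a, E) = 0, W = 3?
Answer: 18494225/3 ≈ 6.1647e+6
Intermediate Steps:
A = -560 (A = 4*(-140) = -560)
t(j) = 1/(3 + j) (t(j) = 1/(j + 3) = 1/(3 + j))
k(I, U) = 3 + 1/(3 + I) (k(I, U) = 1*3 + 1/(3 + I) = 3 + 1/(3 + I))
(-1281 + k(o(-4, 7), -15))*(-905 + A*7) = (-1281 + (10 + 3*0)/(3 + 0))*(-905 - 560*7) = (-1281 + (10 + 0)/3)*(-905 - 3920) = (-1281 + (⅓)*10)*(-4825) = (-1281 + 10/3)*(-4825) = -3833/3*(-4825) = 18494225/3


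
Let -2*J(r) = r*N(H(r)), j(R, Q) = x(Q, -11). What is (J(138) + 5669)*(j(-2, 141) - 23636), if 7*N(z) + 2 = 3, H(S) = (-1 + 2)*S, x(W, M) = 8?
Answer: -935999592/7 ≈ -1.3371e+8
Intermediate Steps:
H(S) = S (H(S) = 1*S = S)
N(z) = ⅐ (N(z) = -2/7 + (⅐)*3 = -2/7 + 3/7 = ⅐)
j(R, Q) = 8
J(r) = -r/14 (J(r) = -r/(2*7) = -r/14)
(J(138) + 5669)*(j(-2, 141) - 23636) = (-1/14*138 + 5669)*(8 - 23636) = (-69/7 + 5669)*(-23628) = (39614/7)*(-23628) = -935999592/7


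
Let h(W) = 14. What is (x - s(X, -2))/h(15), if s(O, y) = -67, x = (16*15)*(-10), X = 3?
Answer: -2333/14 ≈ -166.64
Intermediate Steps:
x = -2400 (x = 240*(-10) = -2400)
(x - s(X, -2))/h(15) = (-2400 - 1*(-67))/14 = (-2400 + 67)*(1/14) = -2333*1/14 = -2333/14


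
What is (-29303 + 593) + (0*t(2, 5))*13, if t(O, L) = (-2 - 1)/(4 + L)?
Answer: -28710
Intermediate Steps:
t(O, L) = -3/(4 + L)
(-29303 + 593) + (0*t(2, 5))*13 = (-29303 + 593) + (0*(-3/(4 + 5)))*13 = -28710 + (0*(-3/9))*13 = -28710 + (0*(-3*⅑))*13 = -28710 + (0*(-⅓))*13 = -28710 + 0*13 = -28710 + 0 = -28710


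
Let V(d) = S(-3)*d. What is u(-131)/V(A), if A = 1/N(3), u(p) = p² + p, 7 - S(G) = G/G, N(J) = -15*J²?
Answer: -383175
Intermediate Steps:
S(G) = 6 (S(G) = 7 - G/G = 7 - 1*1 = 7 - 1 = 6)
u(p) = p + p²
A = -1/135 (A = 1/(-15*3²) = 1/(-15*9) = 1/(-135) = -1/135 ≈ -0.0074074)
V(d) = 6*d
u(-131)/V(A) = (-131*(1 - 131))/((6*(-1/135))) = (-131*(-130))/(-2/45) = 17030*(-45/2) = -383175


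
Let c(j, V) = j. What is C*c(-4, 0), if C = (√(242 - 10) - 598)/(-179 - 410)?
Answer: -2392/589 + 8*√58/589 ≈ -3.9577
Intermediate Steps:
C = 598/589 - 2*√58/589 (C = (√232 - 598)/(-589) = (2*√58 - 598)*(-1/589) = (-598 + 2*√58)*(-1/589) = 598/589 - 2*√58/589 ≈ 0.98942)
C*c(-4, 0) = (598/589 - 2*√58/589)*(-4) = -2392/589 + 8*√58/589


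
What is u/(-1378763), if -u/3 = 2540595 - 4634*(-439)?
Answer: 13724763/1378763 ≈ 9.9544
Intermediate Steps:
u = -13724763 (u = -3*(2540595 - 4634*(-439)) = -3*(2540595 + 2034326) = -3*4574921 = -13724763)
u/(-1378763) = -13724763/(-1378763) = -13724763*(-1/1378763) = 13724763/1378763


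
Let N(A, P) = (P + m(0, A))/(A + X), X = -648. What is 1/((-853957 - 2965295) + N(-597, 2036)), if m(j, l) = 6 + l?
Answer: -249/950994037 ≈ -2.6183e-7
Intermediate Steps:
N(A, P) = (6 + A + P)/(-648 + A) (N(A, P) = (P + (6 + A))/(A - 648) = (6 + A + P)/(-648 + A))
1/((-853957 - 2965295) + N(-597, 2036)) = 1/((-853957 - 2965295) + (6 - 597 + 2036)/(-648 - 597)) = 1/(-3819252 + 1445/(-1245)) = 1/(-3819252 - 1/1245*1445) = 1/(-3819252 - 289/249) = 1/(-950994037/249) = -249/950994037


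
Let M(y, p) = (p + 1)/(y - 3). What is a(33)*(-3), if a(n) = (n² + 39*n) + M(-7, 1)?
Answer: -35637/5 ≈ -7127.4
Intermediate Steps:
M(y, p) = (1 + p)/(-3 + y)
a(n) = -⅕ + n² + 39*n (a(n) = (n² + 39*n) + (1 + 1)/(-3 - 7) = (n² + 39*n) + 2/(-10) = (n² + 39*n) - ⅒*2 = (n² + 39*n) - ⅕ = -⅕ + n² + 39*n)
a(33)*(-3) = (-⅕ + 33² + 39*33)*(-3) = (-⅕ + 1089 + 1287)*(-3) = (11879/5)*(-3) = -35637/5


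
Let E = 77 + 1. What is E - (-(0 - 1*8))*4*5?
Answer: -82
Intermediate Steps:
E = 78
E - (-(0 - 1*8))*4*5 = 78 - (-(0 - 1*8))*4*5 = 78 - (-(0 - 8))*20 = 78 - (-1*(-8))*20 = 78 - 8*20 = 78 - 1*160 = 78 - 160 = -82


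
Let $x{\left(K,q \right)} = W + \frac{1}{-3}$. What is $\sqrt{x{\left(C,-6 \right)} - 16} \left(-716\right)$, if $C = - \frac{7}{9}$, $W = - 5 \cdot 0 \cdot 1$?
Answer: $- \frac{5012 i \sqrt{3}}{3} \approx - 2893.7 i$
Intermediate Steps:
$W = 0$ ($W = \left(-5\right) 0 = 0$)
$C = - \frac{7}{9}$ ($C = \left(-7\right) \frac{1}{9} = - \frac{7}{9} \approx -0.77778$)
$x{\left(K,q \right)} = - \frac{1}{3}$ ($x{\left(K,q \right)} = 0 + \frac{1}{-3} = 0 - \frac{1}{3} = - \frac{1}{3}$)
$\sqrt{x{\left(C,-6 \right)} - 16} \left(-716\right) = \sqrt{- \frac{1}{3} - 16} \left(-716\right) = \sqrt{- \frac{49}{3}} \left(-716\right) = \frac{7 i \sqrt{3}}{3} \left(-716\right) = - \frac{5012 i \sqrt{3}}{3}$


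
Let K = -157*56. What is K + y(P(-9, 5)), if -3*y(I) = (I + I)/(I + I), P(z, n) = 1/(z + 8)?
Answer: -26377/3 ≈ -8792.3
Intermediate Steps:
P(z, n) = 1/(8 + z)
y(I) = -⅓ (y(I) = -(I + I)/(3*(I + I)) = -2*I/(3*(2*I)) = -2*I*1/(2*I)/3 = -⅓*1 = -⅓)
K = -8792
K + y(P(-9, 5)) = -8792 - ⅓ = -26377/3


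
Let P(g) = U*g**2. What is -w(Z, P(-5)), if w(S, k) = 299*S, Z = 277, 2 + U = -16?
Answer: -82823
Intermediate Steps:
U = -18 (U = -2 - 16 = -18)
P(g) = -18*g**2
-w(Z, P(-5)) = -299*277 = -1*82823 = -82823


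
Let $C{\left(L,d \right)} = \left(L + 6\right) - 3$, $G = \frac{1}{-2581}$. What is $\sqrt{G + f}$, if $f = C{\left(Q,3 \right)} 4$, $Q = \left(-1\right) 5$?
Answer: $\frac{i \sqrt{53295069}}{2581} \approx 2.8285 i$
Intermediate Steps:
$G = - \frac{1}{2581} \approx -0.00038745$
$Q = -5$
$C{\left(L,d \right)} = 3 + L$ ($C{\left(L,d \right)} = \left(6 + L\right) - 3 = 3 + L$)
$f = -8$ ($f = \left(3 - 5\right) 4 = \left(-2\right) 4 = -8$)
$\sqrt{G + f} = \sqrt{- \frac{1}{2581} - 8} = \sqrt{- \frac{20649}{2581}} = \frac{i \sqrt{53295069}}{2581}$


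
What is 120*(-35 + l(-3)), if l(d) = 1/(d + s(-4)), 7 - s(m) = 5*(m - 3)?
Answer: -54560/13 ≈ -4196.9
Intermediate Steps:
s(m) = 22 - 5*m (s(m) = 7 - 5*(m - 3) = 7 - 5*(-3 + m) = 7 - (-15 + 5*m) = 7 + (15 - 5*m) = 22 - 5*m)
l(d) = 1/(42 + d) (l(d) = 1/(d + (22 - 5*(-4))) = 1/(d + (22 + 20)) = 1/(d + 42) = 1/(42 + d))
120*(-35 + l(-3)) = 120*(-35 + 1/(42 - 3)) = 120*(-35 + 1/39) = 120*(-1364/39) = -54560/13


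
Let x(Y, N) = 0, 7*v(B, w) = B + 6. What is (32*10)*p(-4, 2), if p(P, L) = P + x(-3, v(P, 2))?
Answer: -1280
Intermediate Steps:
v(B, w) = 6/7 + B/7 (v(B, w) = (B + 6)/7 = (6 + B)/7 = 6/7 + B/7)
p(P, L) = P (p(P, L) = P + 0 = P)
(32*10)*p(-4, 2) = (32*10)*(-4) = 320*(-4) = -1280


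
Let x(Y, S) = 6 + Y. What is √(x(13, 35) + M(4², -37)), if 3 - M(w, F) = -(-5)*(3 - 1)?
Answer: 2*√3 ≈ 3.4641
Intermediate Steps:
M(w, F) = -7 (M(w, F) = 3 - (-1)*(-5*(3 - 1)) = 3 - (-1)*(-5*2) = 3 - (-1)*(-10) = 3 - 1*10 = 3 - 10 = -7)
√(x(13, 35) + M(4², -37)) = √((6 + 13) - 7) = √(19 - 7) = √12 = 2*√3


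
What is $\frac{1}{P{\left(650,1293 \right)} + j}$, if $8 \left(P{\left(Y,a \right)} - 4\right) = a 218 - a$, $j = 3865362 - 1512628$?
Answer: $\frac{8}{19102485} \approx 4.1879 \cdot 10^{-7}$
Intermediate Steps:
$j = 2352734$
$P{\left(Y,a \right)} = 4 + \frac{217 a}{8}$ ($P{\left(Y,a \right)} = 4 + \frac{a 218 - a}{8} = 4 + \frac{218 a - a}{8} = 4 + \frac{217 a}{8}$)
$\frac{1}{P{\left(650,1293 \right)} + j} = \frac{1}{\left(4 + \frac{217}{8} \cdot 1293\right) + 2352734} = \frac{1}{\left(4 + \frac{280581}{8}\right) + 2352734} = \frac{1}{\frac{280613}{8} + 2352734} = \frac{1}{\frac{19102485}{8}} = \frac{8}{19102485}$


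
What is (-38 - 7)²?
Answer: 2025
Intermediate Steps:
(-38 - 7)² = (-45)² = 2025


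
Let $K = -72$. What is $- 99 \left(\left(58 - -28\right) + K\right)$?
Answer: $-1386$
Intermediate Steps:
$- 99 \left(\left(58 - -28\right) + K\right) = - 99 \left(\left(58 - -28\right) - 72\right) = - 99 \left(\left(58 + 28\right) - 72\right) = - 99 \left(86 - 72\right) = \left(-99\right) 14 = -1386$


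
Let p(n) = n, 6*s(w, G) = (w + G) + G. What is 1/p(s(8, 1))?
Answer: ⅗ ≈ 0.60000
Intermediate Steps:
s(w, G) = G/3 + w/6 (s(w, G) = ((w + G) + G)/6 = ((G + w) + G)/6 = (w + 2*G)/6 = G/3 + w/6)
1/p(s(8, 1)) = 1/((⅓)*1 + (⅙)*8) = 1/(⅓ + 4/3) = 1/(5/3) = ⅗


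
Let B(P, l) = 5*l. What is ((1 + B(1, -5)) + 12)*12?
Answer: -144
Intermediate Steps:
((1 + B(1, -5)) + 12)*12 = ((1 + 5*(-5)) + 12)*12 = ((1 - 25) + 12)*12 = (-24 + 12)*12 = -12*12 = -144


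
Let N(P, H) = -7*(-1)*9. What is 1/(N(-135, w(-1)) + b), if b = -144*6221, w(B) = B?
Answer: -1/895761 ≈ -1.1164e-6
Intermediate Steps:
N(P, H) = 63 (N(P, H) = 7*9 = 63)
b = -895824
1/(N(-135, w(-1)) + b) = 1/(63 - 895824) = 1/(-895761) = -1/895761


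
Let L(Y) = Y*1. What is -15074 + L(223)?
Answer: -14851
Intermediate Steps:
L(Y) = Y
-15074 + L(223) = -15074 + 223 = -14851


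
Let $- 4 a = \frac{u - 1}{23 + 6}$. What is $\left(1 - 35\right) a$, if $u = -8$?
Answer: $- \frac{153}{58} \approx -2.6379$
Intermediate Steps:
$a = \frac{9}{116}$ ($a = - \frac{\left(-8 - 1\right) \frac{1}{23 + 6}}{4} = - \frac{\left(-9\right) \frac{1}{29}}{4} = \left(- \frac{1}{4}\right) \left(- \frac{9}{29}\right) = \frac{9}{116} \approx 0.077586$)
$\left(1 - 35\right) a = \left(1 - 35\right) \frac{9}{116} = \left(-34\right) \frac{9}{116} = - \frac{153}{58}$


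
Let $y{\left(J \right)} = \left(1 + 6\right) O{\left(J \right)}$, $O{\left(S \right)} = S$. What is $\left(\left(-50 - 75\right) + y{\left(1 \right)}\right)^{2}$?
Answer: $13924$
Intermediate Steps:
$y{\left(J \right)} = 7 J$ ($y{\left(J \right)} = \left(1 + 6\right) J = 7 J$)
$\left(\left(-50 - 75\right) + y{\left(1 \right)}\right)^{2} = \left(\left(-50 - 75\right) + 7 \cdot 1\right)^{2} = \left(-125 + 7\right)^{2} = \left(-118\right)^{2} = 13924$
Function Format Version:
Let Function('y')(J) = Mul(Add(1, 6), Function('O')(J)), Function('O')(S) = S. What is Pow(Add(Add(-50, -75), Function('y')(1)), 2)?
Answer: 13924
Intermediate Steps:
Function('y')(J) = Mul(7, J) (Function('y')(J) = Mul(Add(1, 6), J) = Mul(7, J))
Pow(Add(Add(-50, -75), Function('y')(1)), 2) = Pow(Add(Add(-50, -75), Mul(7, 1)), 2) = Pow(Add(-125, 7), 2) = Pow(-118, 2) = 13924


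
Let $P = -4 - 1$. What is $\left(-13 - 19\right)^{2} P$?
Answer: $-5120$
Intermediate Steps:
$P = -5$
$\left(-13 - 19\right)^{2} P = \left(-13 - 19\right)^{2} \left(-5\right) = \left(-32\right)^{2} \left(-5\right) = 1024 \left(-5\right) = -5120$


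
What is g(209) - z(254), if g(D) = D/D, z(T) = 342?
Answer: -341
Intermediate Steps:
g(D) = 1
g(209) - z(254) = 1 - 1*342 = 1 - 342 = -341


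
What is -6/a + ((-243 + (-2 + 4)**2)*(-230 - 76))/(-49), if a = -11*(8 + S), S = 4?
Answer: -1608899/1078 ≈ -1492.5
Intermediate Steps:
a = -132 (a = -11*(8 + 4) = -11*12 = -132)
-6/a + ((-243 + (-2 + 4)**2)*(-230 - 76))/(-49) = -6/(-132) + ((-243 + (-2 + 4)**2)*(-230 - 76))/(-49) = -6*(-1/132) + ((-243 + 2**2)*(-306))*(-1/49) = 1/22 + ((-243 + 4)*(-306))*(-1/49) = 1/22 - 239*(-306)*(-1/49) = 1/22 + 73134*(-1/49) = 1/22 - 73134/49 = -1608899/1078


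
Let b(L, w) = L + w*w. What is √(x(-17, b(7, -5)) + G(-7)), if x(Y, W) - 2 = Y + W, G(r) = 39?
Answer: 2*√14 ≈ 7.4833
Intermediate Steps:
b(L, w) = L + w²
x(Y, W) = 2 + W + Y (x(Y, W) = 2 + (Y + W) = 2 + (W + Y) = 2 + W + Y)
√(x(-17, b(7, -5)) + G(-7)) = √((2 + (7 + (-5)²) - 17) + 39) = √((2 + (7 + 25) - 17) + 39) = √((2 + 32 - 17) + 39) = √(17 + 39) = √56 = 2*√14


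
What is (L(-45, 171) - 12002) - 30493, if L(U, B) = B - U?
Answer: -42279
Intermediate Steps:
(L(-45, 171) - 12002) - 30493 = ((171 - 1*(-45)) - 12002) - 30493 = ((171 + 45) - 12002) - 30493 = (216 - 12002) - 30493 = -11786 - 30493 = -42279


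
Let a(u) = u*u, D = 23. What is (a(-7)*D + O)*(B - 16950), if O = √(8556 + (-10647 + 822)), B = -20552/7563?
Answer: -144496504054/7563 - 128213402*I*√141/2521 ≈ -1.9106e+7 - 6.0391e+5*I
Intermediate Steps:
a(u) = u²
B = -20552/7563 (B = -20552*1/7563 = -20552/7563 ≈ -2.7174)
O = 3*I*√141 (O = √(8556 - 9825) = √(-1269) = 3*I*√141 ≈ 35.623*I)
(a(-7)*D + O)*(B - 16950) = ((-7)²*23 + 3*I*√141)*(-20552/7563 - 16950) = (49*23 + 3*I*√141)*(-128213402/7563) = (1127 + 3*I*√141)*(-128213402/7563) = -144496504054/7563 - 128213402*I*√141/2521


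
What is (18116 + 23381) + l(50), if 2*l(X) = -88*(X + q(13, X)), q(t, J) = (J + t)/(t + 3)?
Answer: 156495/4 ≈ 39124.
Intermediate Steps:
q(t, J) = (J + t)/(3 + t)
l(X) = -143/4 - 187*X/4 (l(X) = (-88*(X + (X + 13)/(3 + 13)))/2 = (-88*(X + (13 + X)/16))/2 = (-88*(X + (13/16 + X/16)))/2 = (-88*(13/16 + 17*X/16))/2 = (-143/2 - 187*X/2)/2 = -143/4 - 187*X/4)
(18116 + 23381) + l(50) = (18116 + 23381) + (-143/4 - 187/4*50) = 41497 + (-143/4 - 4675/2) = 41497 - 9493/4 = 156495/4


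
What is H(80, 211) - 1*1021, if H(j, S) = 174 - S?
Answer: -1058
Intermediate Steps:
H(80, 211) - 1*1021 = (174 - 1*211) - 1*1021 = (174 - 211) - 1021 = -37 - 1021 = -1058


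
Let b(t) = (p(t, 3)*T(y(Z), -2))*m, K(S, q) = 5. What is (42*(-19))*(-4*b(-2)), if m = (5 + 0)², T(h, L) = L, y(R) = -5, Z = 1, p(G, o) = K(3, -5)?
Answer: -798000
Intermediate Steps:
p(G, o) = 5
m = 25 (m = 5² = 25)
b(t) = -250 (b(t) = (5*(-2))*25 = -10*25 = -250)
(42*(-19))*(-4*b(-2)) = (42*(-19))*(-4*(-250)) = -798*1000 = -798000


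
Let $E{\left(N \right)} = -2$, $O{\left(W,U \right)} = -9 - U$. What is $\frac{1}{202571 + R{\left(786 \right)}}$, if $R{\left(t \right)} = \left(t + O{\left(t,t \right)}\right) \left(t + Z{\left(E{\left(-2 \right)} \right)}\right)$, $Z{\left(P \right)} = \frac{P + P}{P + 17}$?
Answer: $\frac{5}{977497} \approx 5.1151 \cdot 10^{-6}$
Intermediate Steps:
$Z{\left(P \right)} = \frac{2 P}{17 + P}$
$R{\left(t \right)} = \frac{12}{5} - 9 t$ ($R{\left(t \right)} = \left(t - \left(9 + t\right)\right) \left(t + 2 \left(-2\right) \frac{1}{17 - 2}\right) = - 9 \left(t + 2 \left(-2\right) \frac{1}{15}\right) = - 9 \left(t - \frac{4}{15}\right) = - 9 \left(- \frac{4}{15} + t\right) = \frac{12}{5} - 9 t$)
$\frac{1}{202571 + R{\left(786 \right)}} = \frac{1}{202571 + \left(\frac{12}{5} - 7074\right)} = \frac{1}{202571 - \frac{35358}{5}} = \frac{1}{\frac{977497}{5}} = \frac{5}{977497}$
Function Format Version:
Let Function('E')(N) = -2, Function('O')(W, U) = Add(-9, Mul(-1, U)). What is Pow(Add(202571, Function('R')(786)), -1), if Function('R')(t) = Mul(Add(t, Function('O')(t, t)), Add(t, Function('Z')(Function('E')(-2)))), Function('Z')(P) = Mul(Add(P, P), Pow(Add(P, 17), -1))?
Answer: Rational(5, 977497) ≈ 5.1151e-6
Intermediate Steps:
Function('Z')(P) = Mul(2, P, Pow(Add(17, P), -1)) (Function('Z')(P) = Mul(Mul(2, P), Pow(Add(17, P), -1)) = Mul(2, P, Pow(Add(17, P), -1)))
Function('R')(t) = Add(Rational(12, 5), Mul(-9, t)) (Function('R')(t) = Mul(Add(t, Add(-9, Mul(-1, t))), Add(t, Mul(2, -2, Pow(Add(17, -2), -1)))) = Mul(-9, Add(t, Mul(2, -2, Pow(15, -1)))) = Mul(-9, Add(t, Mul(2, -2, Rational(1, 15)))) = Mul(-9, Add(t, Rational(-4, 15))) = Mul(-9, Add(Rational(-4, 15), t)) = Add(Rational(12, 5), Mul(-9, t)))
Pow(Add(202571, Function('R')(786)), -1) = Pow(Add(202571, Add(Rational(12, 5), Mul(-9, 786))), -1) = Pow(Add(202571, Add(Rational(12, 5), -7074)), -1) = Pow(Add(202571, Rational(-35358, 5)), -1) = Pow(Rational(977497, 5), -1) = Rational(5, 977497)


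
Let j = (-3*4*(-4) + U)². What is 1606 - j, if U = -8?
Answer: 6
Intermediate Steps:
j = 1600 (j = (-3*4*(-4) - 8)² = (-12*(-4) - 8)² = (48 - 8)² = 40² = 1600)
1606 - j = 1606 - 1*1600 = 1606 - 1600 = 6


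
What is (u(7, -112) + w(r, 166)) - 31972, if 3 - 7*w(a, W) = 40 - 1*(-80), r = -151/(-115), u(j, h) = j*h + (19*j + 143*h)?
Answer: -340590/7 ≈ -48656.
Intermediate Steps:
u(j, h) = 19*j + 143*h + h*j (u(j, h) = h*j + (19*j + 143*h) = 19*j + 143*h + h*j)
r = 151/115 (r = -151*(-1/115) = 151/115 ≈ 1.3130)
w(a, W) = -117/7 (w(a, W) = 3/7 - (40 - 1*(-80))/7 = 3/7 - (40 + 80)/7 = 3/7 - ⅐*120 = 3/7 - 120/7 = -117/7)
(u(7, -112) + w(r, 166)) - 31972 = ((19*7 + 143*(-112) - 112*7) - 117/7) - 31972 = ((133 - 16016 - 784) - 117/7) - 31972 = (-16667 - 117/7) - 31972 = -116786/7 - 31972 = -340590/7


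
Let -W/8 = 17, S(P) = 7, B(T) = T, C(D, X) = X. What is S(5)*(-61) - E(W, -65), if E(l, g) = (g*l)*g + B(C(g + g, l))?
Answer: 574309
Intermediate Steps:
W = -136 (W = -8*17 = -136)
E(l, g) = l + l*g² (E(l, g) = (g*l)*g + l = l*g² + l = l + l*g²)
S(5)*(-61) - E(W, -65) = 7*(-61) - (-136)*(1 + (-65)²) = -427 - (-136)*(1 + 4225) = -427 - (-136)*4226 = -427 - 1*(-574736) = -427 + 574736 = 574309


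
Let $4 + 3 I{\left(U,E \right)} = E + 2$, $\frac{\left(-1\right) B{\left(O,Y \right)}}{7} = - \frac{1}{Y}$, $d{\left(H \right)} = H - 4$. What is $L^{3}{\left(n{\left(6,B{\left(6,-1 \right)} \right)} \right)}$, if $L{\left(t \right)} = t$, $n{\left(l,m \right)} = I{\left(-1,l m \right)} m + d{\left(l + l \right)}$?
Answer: $\frac{36594368}{27} \approx 1.3553 \cdot 10^{6}$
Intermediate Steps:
$d{\left(H \right)} = -4 + H$
$B{\left(O,Y \right)} = \frac{7}{Y}$ ($B{\left(O,Y \right)} = - 7 \left(- \frac{1}{Y}\right) = \frac{7}{Y}$)
$I{\left(U,E \right)} = - \frac{2}{3} + \frac{E}{3}$ ($I{\left(U,E \right)} = - \frac{4}{3} + \frac{E + 2}{3} = - \frac{4}{3} + \frac{2 + E}{3} = - \frac{4}{3} + \left(\frac{2}{3} + \frac{E}{3}\right) = - \frac{2}{3} + \frac{E}{3}$)
$n{\left(l,m \right)} = -4 + 2 l + m \left(- \frac{2}{3} + \frac{l m}{3}\right)$ ($n{\left(l,m \right)} = \left(- \frac{2}{3} + \frac{l m}{3}\right) m + \left(-4 + \left(l + l\right)\right) = \left(- \frac{2}{3} + \frac{l m}{3}\right) m + \left(-4 + 2 l\right) = m \left(- \frac{2}{3} + \frac{l m}{3}\right) + \left(-4 + 2 l\right) = -4 + 2 l + m \left(- \frac{2}{3} + \frac{l m}{3}\right)$)
$L^{3}{\left(n{\left(6,B{\left(6,-1 \right)} \right)} \right)} = \left(-4 + 2 \cdot 6 + \frac{\frac{7}{-1} \left(-2 + 6 \frac{7}{-1}\right)}{3}\right)^{3} = \left(-4 + 12 + \frac{7 \left(-1\right) \left(-2 + 6 \cdot 7 \left(-1\right)\right)}{3}\right)^{3} = \left(-4 + 12 + \frac{1}{3} \left(-7\right) \left(-2 + 6 \left(-7\right)\right)\right)^{3} = \left(-4 + 12 + \frac{1}{3} \left(-7\right) \left(-2 - 42\right)\right)^{3} = \left(-4 + 12 + \frac{1}{3} \left(-7\right) \left(-44\right)\right)^{3} = \left(-4 + 12 + \frac{308}{3}\right)^{3} = \left(\frac{332}{3}\right)^{3} = \frac{36594368}{27}$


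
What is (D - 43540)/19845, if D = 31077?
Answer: -12463/19845 ≈ -0.62802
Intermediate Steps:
(D - 43540)/19845 = (31077 - 43540)/19845 = -12463*1/19845 = -12463/19845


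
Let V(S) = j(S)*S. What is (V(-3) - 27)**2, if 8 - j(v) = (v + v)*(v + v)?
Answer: 3249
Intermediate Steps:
j(v) = 8 - 4*v**2 (j(v) = 8 - (v + v)*(v + v) = 8 - 2*v*2*v = 8 - 4*v**2)
V(S) = S*(8 - 4*S**2) (V(S) = (8 - 4*S**2)*S = S*(8 - 4*S**2))
(V(-3) - 27)**2 = (4*(-3)*(2 - 1*(-3)**2) - 27)**2 = (4*(-3)*(2 - 1*9) - 27)**2 = (4*(-3)*(2 - 9) - 27)**2 = (4*(-3)*(-7) - 27)**2 = (84 - 27)**2 = 57**2 = 3249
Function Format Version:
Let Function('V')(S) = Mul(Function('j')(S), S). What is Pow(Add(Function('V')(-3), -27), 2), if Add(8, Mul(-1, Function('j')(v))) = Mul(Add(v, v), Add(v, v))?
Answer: 3249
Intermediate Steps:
Function('j')(v) = Add(8, Mul(-4, Pow(v, 2))) (Function('j')(v) = Add(8, Mul(-1, Mul(Add(v, v), Add(v, v)))) = Add(8, Mul(-1, Mul(Mul(2, v), Mul(2, v)))) = Add(8, Mul(-1, Mul(4, Pow(v, 2)))) = Add(8, Mul(-4, Pow(v, 2))))
Function('V')(S) = Mul(S, Add(8, Mul(-4, Pow(S, 2)))) (Function('V')(S) = Mul(Add(8, Mul(-4, Pow(S, 2))), S) = Mul(S, Add(8, Mul(-4, Pow(S, 2)))))
Pow(Add(Function('V')(-3), -27), 2) = Pow(Add(Mul(4, -3, Add(2, Mul(-1, Pow(-3, 2)))), -27), 2) = Pow(Add(Mul(4, -3, Add(2, Mul(-1, 9))), -27), 2) = Pow(Add(Mul(4, -3, Add(2, -9)), -27), 2) = Pow(Add(Mul(4, -3, -7), -27), 2) = Pow(Add(84, -27), 2) = Pow(57, 2) = 3249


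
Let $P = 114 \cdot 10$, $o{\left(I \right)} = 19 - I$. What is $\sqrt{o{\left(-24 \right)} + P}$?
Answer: $13 \sqrt{7} \approx 34.395$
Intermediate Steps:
$P = 1140$
$\sqrt{o{\left(-24 \right)} + P} = \sqrt{\left(19 - -24\right) + 1140} = \sqrt{\left(19 + 24\right) + 1140} = \sqrt{43 + 1140} = \sqrt{1183} = 13 \sqrt{7}$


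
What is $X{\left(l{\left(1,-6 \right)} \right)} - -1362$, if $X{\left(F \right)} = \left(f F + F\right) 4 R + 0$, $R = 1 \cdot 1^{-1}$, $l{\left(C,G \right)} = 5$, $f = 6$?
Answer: $1502$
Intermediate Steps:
$R = 1$ ($R = 1 \cdot 1 = 1$)
$X{\left(F \right)} = 28 F$ ($X{\left(F \right)} = \left(6 F + F\right) 4 \cdot 1 + 0 = 7 F 4 + 0 = 28 F + 0 = 28 F$)
$X{\left(l{\left(1,-6 \right)} \right)} - -1362 = 28 \cdot 5 - -1362 = 140 + 1362 = 1502$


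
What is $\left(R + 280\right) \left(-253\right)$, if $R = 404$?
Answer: $-173052$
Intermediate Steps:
$\left(R + 280\right) \left(-253\right) = \left(404 + 280\right) \left(-253\right) = 684 \left(-253\right) = -173052$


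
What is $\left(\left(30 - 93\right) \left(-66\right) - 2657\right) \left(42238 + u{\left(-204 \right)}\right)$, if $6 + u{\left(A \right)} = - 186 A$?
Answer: $120344176$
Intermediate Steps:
$u{\left(A \right)} = -6 - 186 A$
$\left(\left(30 - 93\right) \left(-66\right) - 2657\right) \left(42238 + u{\left(-204 \right)}\right) = \left(\left(30 - 93\right) \left(-66\right) - 2657\right) \left(42238 - -37938\right) = \left(\left(-63\right) \left(-66\right) - 2657\right) \left(42238 + \left(-6 + 37944\right)\right) = \left(4158 - 2657\right) \left(42238 + 37938\right) = 1501 \cdot 80176 = 120344176$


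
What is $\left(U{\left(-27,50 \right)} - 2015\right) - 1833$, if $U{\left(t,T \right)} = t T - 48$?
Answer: $-5246$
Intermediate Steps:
$U{\left(t,T \right)} = -48 + T t$ ($U{\left(t,T \right)} = T t - 48 = -48 + T t$)
$\left(U{\left(-27,50 \right)} - 2015\right) - 1833 = \left(\left(-48 + 50 \left(-27\right)\right) - 2015\right) - 1833 = \left(\left(-48 - 1350\right) - 2015\right) - 1833 = \left(-1398 - 2015\right) - 1833 = -3413 - 1833 = -5246$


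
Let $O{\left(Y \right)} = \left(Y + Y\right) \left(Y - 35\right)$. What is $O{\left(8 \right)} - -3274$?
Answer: $2842$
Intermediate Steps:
$O{\left(Y \right)} = 2 Y \left(-35 + Y\right)$
$O{\left(8 \right)} - -3274 = 2 \cdot 8 \left(-35 + 8\right) - -3274 = 2 \cdot 8 \left(-27\right) + 3274 = -432 + 3274 = 2842$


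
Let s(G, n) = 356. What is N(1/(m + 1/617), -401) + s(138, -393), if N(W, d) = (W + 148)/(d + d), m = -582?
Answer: 102472215469/287992586 ≈ 355.82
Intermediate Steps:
N(W, d) = (148 + W)/(2*d) (N(W, d) = (148 + W)/((2*d)) = (148 + W)*(1/(2*d)) = (148 + W)/(2*d))
N(1/(m + 1/617), -401) + s(138, -393) = (1/2)*(148 + 1/(-582 + 1/617))/(-401) + 356 = (1/2)*(-1/401)*(148 + 1/(-582 + 1/617)) + 356 = (1/2)*(-1/401)*(148 + 1/(-359093/617)) + 356 = (1/2)*(-1/401)*(148 - 617/359093) + 356 = (1/2)*(-1/401)*(53145147/359093) + 356 = -53145147/287992586 + 356 = 102472215469/287992586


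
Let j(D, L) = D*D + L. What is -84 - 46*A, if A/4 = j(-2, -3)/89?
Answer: -7660/89 ≈ -86.067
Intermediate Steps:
j(D, L) = L + D² (j(D, L) = D² + L = L + D²)
A = 4/89 (A = 4*((-3 + (-2)²)/89) = 4*((-3 + 4)*(1/89)) = 4*(1*(1/89)) = 4*(1/89) = 4/89 ≈ 0.044944)
-84 - 46*A = -84 - 46*4/89 = -84 - 184/89 = -7660/89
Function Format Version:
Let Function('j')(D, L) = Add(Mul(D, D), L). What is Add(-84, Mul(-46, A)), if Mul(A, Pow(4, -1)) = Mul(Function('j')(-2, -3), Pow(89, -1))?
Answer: Rational(-7660, 89) ≈ -86.067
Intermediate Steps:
Function('j')(D, L) = Add(L, Pow(D, 2)) (Function('j')(D, L) = Add(Pow(D, 2), L) = Add(L, Pow(D, 2)))
A = Rational(4, 89) (A = Mul(4, Mul(Add(-3, Pow(-2, 2)), Pow(89, -1))) = Mul(4, Mul(Add(-3, 4), Rational(1, 89))) = Mul(4, Mul(1, Rational(1, 89))) = Mul(4, Rational(1, 89)) = Rational(4, 89) ≈ 0.044944)
Add(-84, Mul(-46, A)) = Add(-84, Mul(-46, Rational(4, 89))) = Add(-84, Rational(-184, 89)) = Rational(-7660, 89)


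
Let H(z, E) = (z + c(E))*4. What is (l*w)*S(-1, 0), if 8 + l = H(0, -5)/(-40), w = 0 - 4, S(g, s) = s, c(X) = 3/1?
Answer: 0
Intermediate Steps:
c(X) = 3 (c(X) = 3*1 = 3)
H(z, E) = 12 + 4*z (H(z, E) = (z + 3)*4 = (3 + z)*4 = 12 + 4*z)
w = -4
l = -83/10 (l = -8 + (12 + 4*0)/(-40) = -8 + (12 + 0)*(-1/40) = -8 + 12*(-1/40) = -8 - 3/10 = -83/10 ≈ -8.3000)
(l*w)*S(-1, 0) = -83/10*(-4)*0 = (166/5)*0 = 0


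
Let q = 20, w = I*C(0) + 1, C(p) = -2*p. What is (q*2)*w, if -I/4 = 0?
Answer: 40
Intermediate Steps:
I = 0 (I = -4*0 = 0)
w = 1 (w = 0*(-2*0) + 1 = 0*0 + 1 = 0 + 1 = 1)
(q*2)*w = (20*2)*1 = 40*1 = 40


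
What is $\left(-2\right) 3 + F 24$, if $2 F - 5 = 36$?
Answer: $486$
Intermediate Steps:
$F = \frac{41}{2}$ ($F = \frac{5}{2} + \frac{1}{2} \cdot 36 = \frac{5}{2} + 18 = \frac{41}{2} \approx 20.5$)
$\left(-2\right) 3 + F 24 = \left(-2\right) 3 + \frac{41}{2} \cdot 24 = -6 + 492 = 486$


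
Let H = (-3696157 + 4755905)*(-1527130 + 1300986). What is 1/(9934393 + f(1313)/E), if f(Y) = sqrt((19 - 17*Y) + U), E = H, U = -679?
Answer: 81511455284505496651667193856/809766830798204414397846008972692691 + 239655651712*I*sqrt(469)/809766830798204414397846008972692691 ≈ 1.0066e-7 + 6.4093e-24*I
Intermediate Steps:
H = -239655651712 (H = 1059748*(-226144) = -239655651712)
E = -239655651712
f(Y) = sqrt(-660 - 17*Y) (f(Y) = sqrt((19 - 17*Y) - 679) = sqrt(-660 - 17*Y))
1/(9934393 + f(1313)/E) = 1/(9934393 + sqrt(-660 - 17*1313)/(-239655651712)) = 1/(9934393 + sqrt(-660 - 22321)*(-1/239655651712)) = 1/(9934393 + sqrt(-22981)*(-1/239655651712)) = 1/(9934393 + (7*I*sqrt(469))*(-1/239655651712)) = 1/(9934393 - 7*I*sqrt(469)/239655651712)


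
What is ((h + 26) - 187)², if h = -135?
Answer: 87616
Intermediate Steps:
((h + 26) - 187)² = ((-135 + 26) - 187)² = (-109 - 187)² = (-296)² = 87616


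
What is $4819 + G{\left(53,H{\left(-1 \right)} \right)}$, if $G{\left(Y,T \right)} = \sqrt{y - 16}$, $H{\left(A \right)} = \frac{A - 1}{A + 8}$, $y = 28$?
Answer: $4819 + 2 \sqrt{3} \approx 4822.5$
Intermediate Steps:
$H{\left(A \right)} = \frac{-1 + A}{8 + A}$
$G{\left(Y,T \right)} = 2 \sqrt{3}$ ($G{\left(Y,T \right)} = \sqrt{28 - 16} = \sqrt{12} = 2 \sqrt{3}$)
$4819 + G{\left(53,H{\left(-1 \right)} \right)} = 4819 + 2 \sqrt{3}$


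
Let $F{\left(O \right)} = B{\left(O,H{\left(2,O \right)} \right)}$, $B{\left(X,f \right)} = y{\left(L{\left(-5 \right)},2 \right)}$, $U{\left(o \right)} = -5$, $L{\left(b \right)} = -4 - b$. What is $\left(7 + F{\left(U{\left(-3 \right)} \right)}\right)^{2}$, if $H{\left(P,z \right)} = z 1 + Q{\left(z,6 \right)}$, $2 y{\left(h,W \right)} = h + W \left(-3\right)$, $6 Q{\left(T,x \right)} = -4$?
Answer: $\frac{81}{4} \approx 20.25$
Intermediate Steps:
$Q{\left(T,x \right)} = - \frac{2}{3}$ ($Q{\left(T,x \right)} = \frac{1}{6} \left(-4\right) = - \frac{2}{3}$)
$y{\left(h,W \right)} = \frac{h}{2} - \frac{3 W}{2}$ ($y{\left(h,W \right)} = \frac{h + W \left(-3\right)}{2} = \frac{h - 3 W}{2} = \frac{h}{2} - \frac{3 W}{2}$)
$H{\left(P,z \right)} = - \frac{2}{3} + z$ ($H{\left(P,z \right)} = z 1 - \frac{2}{3} = z - \frac{2}{3} = - \frac{2}{3} + z$)
$B{\left(X,f \right)} = - \frac{5}{2}$ ($B{\left(X,f \right)} = \frac{-4 - -5}{2} - 3 = \frac{-4 + 5}{2} - 3 = \frac{1}{2} \cdot 1 - 3 = \frac{1}{2} - 3 = - \frac{5}{2}$)
$F{\left(O \right)} = - \frac{5}{2}$
$\left(7 + F{\left(U{\left(-3 \right)} \right)}\right)^{2} = \left(7 - \frac{5}{2}\right)^{2} = \left(\frac{9}{2}\right)^{2} = \frac{81}{4}$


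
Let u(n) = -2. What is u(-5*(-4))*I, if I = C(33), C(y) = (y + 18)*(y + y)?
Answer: -6732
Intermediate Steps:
C(y) = 2*y*(18 + y) (C(y) = (18 + y)*(2*y) = 2*y*(18 + y))
I = 3366 (I = 2*33*(18 + 33) = 2*33*51 = 3366)
u(-5*(-4))*I = -2*3366 = -6732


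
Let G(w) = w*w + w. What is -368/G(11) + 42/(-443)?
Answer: -42142/14619 ≈ -2.8827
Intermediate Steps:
G(w) = w + w² (G(w) = w² + w = w + w²)
-368/G(11) + 42/(-443) = -368*1/(11*(1 + 11)) + 42/(-443) = -368/(11*12) + 42*(-1/443) = -368/132 - 42/443 = -368*1/132 - 42/443 = -92/33 - 42/443 = -42142/14619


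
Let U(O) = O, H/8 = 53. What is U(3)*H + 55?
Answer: 1327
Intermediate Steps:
H = 424 (H = 8*53 = 424)
U(3)*H + 55 = 3*424 + 55 = 1272 + 55 = 1327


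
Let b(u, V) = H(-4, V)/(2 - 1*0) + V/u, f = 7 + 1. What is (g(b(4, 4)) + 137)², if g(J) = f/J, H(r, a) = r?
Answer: 16641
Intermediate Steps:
f = 8
b(u, V) = -2 + V/u (b(u, V) = -4/(2 - 1*0) + V/u = -4/(2 + 0) + V/u = -4/2 + V/u = -4*½ + V/u = -2 + V/u)
g(J) = 8/J
(g(b(4, 4)) + 137)² = (8/(-2 + 4/4) + 137)² = (8/(-2 + 4*(¼)) + 137)² = (8/(-2 + 1) + 137)² = (8/(-1) + 137)² = (8*(-1) + 137)² = (-8 + 137)² = 129² = 16641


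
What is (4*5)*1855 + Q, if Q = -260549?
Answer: -223449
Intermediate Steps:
(4*5)*1855 + Q = (4*5)*1855 - 260549 = 20*1855 - 260549 = 37100 - 260549 = -223449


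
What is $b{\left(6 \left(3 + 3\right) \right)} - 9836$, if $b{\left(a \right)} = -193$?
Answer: $-10029$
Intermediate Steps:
$b{\left(6 \left(3 + 3\right) \right)} - 9836 = -193 - 9836 = -10029$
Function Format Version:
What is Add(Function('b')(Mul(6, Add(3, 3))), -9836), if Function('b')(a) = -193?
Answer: -10029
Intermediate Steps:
Add(Function('b')(Mul(6, Add(3, 3))), -9836) = Add(-193, -9836) = -10029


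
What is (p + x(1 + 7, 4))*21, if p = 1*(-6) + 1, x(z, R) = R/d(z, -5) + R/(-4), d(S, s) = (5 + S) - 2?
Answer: -1302/11 ≈ -118.36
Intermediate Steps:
d(S, s) = 3 + S
x(z, R) = -R/4 + R/(3 + z) (x(z, R) = R/(3 + z) + R/(-4) = R/(3 + z) + R*(-1/4) = R/(3 + z) - R/4 = -R/4 + R/(3 + z))
p = -5 (p = -6 + 1 = -5)
(p + x(1 + 7, 4))*21 = (-5 + (1/4)*4*(1 - (1 + 7))/(3 + (1 + 7)))*21 = (-5 + (1/4)*4*(1 - 1*8)/(3 + 8))*21 = (-5 + (1/4)*4*(1 - 8)/11)*21 = (-5 + (1/4)*4*(1/11)*(-7))*21 = (-5 - 7/11)*21 = -62/11*21 = -1302/11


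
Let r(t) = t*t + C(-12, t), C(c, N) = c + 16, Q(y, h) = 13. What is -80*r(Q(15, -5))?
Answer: -13840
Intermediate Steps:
C(c, N) = 16 + c
r(t) = 4 + t² (r(t) = t*t + (16 - 12) = t² + 4 = 4 + t²)
-80*r(Q(15, -5)) = -80*(4 + 13²) = -80*(4 + 169) = -80*173 = -13840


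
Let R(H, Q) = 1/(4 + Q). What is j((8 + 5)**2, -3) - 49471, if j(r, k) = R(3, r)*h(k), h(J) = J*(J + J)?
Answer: -8558465/173 ≈ -49471.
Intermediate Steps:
h(J) = 2*J**2 (h(J) = J*(2*J) = 2*J**2)
j(r, k) = 2*k**2/(4 + r) (j(r, k) = (2*k**2)/(4 + r) = 2*k**2/(4 + r))
j((8 + 5)**2, -3) - 49471 = 2*(-3)**2/(4 + (8 + 5)**2) - 49471 = 2*9/(4 + 13**2) - 49471 = 2*9/(4 + 169) - 49471 = 2*9/173 - 49471 = 2*9*(1/173) - 49471 = 18/173 - 49471 = -8558465/173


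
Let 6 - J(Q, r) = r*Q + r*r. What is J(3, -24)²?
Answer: 248004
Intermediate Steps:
J(Q, r) = 6 - r² - Q*r (J(Q, r) = 6 - (r*Q + r*r) = 6 - (Q*r + r²) = 6 - (r² + Q*r) = 6 + (-r² - Q*r) = 6 - r² - Q*r)
J(3, -24)² = (6 - 1*(-24)² - 1*3*(-24))² = (6 - 1*576 + 72)² = (6 - 576 + 72)² = (-498)² = 248004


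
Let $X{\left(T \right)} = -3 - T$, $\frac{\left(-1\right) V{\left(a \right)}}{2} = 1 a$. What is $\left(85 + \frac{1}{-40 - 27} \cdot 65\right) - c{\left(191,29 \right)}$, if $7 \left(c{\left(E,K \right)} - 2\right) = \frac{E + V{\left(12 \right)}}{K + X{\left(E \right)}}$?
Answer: $\frac{6359069}{77385} \approx 82.174$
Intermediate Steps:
$V{\left(a \right)} = - 2 a$ ($V{\left(a \right)} = - 2 \cdot 1 a = - 2 a$)
$c{\left(E,K \right)} = 2 + \frac{-24 + E}{7 \left(-3 + K - E\right)}$ ($c{\left(E,K \right)} = 2 + \frac{\left(E - 24\right) \frac{1}{K - \left(3 + E\right)}}{7} = 2 + \frac{\left(E - 24\right) \frac{1}{-3 + K - E}}{7} = 2 + \frac{\left(-24 + E\right) \frac{1}{-3 + K - E}}{7} = 2 + \frac{\frac{1}{-3 + K - E} \left(-24 + E\right)}{7} = 2 + \frac{-24 + E}{7 \left(-3 + K - E\right)}$)
$\left(85 + \frac{1}{-40 - 27} \cdot 65\right) - c{\left(191,29 \right)} = \left(85 + \frac{1}{-40 - 27} \cdot 65\right) - \frac{66 - 406 + 13 \cdot 191}{7 \left(3 + 191 - 29\right)} = \left(85 + \frac{1}{-67} \cdot 65\right) - \frac{66 - 406 + 2483}{7 \left(3 + 191 - 29\right)} = \left(85 - \frac{65}{67}\right) - \frac{1}{7} \cdot \frac{1}{165} \cdot 2143 = \frac{5630}{67} - \frac{2143}{1155} = \frac{6359069}{77385}$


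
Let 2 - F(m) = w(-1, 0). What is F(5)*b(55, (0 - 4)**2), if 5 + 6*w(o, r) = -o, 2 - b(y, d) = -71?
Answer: 584/3 ≈ 194.67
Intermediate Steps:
b(y, d) = 73 (b(y, d) = 2 - 1*(-71) = 2 + 71 = 73)
w(o, r) = -5/6 - o/6 (w(o, r) = -5/6 + (-o)/6 = -5/6 - o/6)
F(m) = 8/3 (F(m) = 2 - (-5/6 - 1/6*(-1)) = 2 - (-5/6 + 1/6) = 2 - 1*(-2/3) = 2 + 2/3 = 8/3)
F(5)*b(55, (0 - 4)**2) = (8/3)*73 = 584/3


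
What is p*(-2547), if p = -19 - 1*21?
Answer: 101880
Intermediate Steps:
p = -40 (p = -19 - 21 = -40)
p*(-2547) = -40*(-2547) = 101880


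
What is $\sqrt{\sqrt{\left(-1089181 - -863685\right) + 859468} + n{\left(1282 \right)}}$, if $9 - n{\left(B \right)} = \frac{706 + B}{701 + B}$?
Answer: $\frac{\sqrt{31448397 + 7864578 \sqrt{158493}}}{1983} \approx 28.359$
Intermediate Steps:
$n{\left(B \right)} = 9 - \frac{706 + B}{701 + B}$
$\sqrt{\sqrt{\left(-1089181 - -863685\right) + 859468} + n{\left(1282 \right)}} = \sqrt{\sqrt{\left(-1089181 - -863685\right) + 859468} + \frac{5603 + 8 \cdot 1282}{701 + 1282}} = \sqrt{\sqrt{\left(-1089181 + 863685\right) + 859468} + \frac{5603 + 10256}{1983}} = \sqrt{\sqrt{-225496 + 859468} + \frac{1}{1983} \cdot 15859} = \sqrt{\sqrt{633972} + \frac{15859}{1983}} = \sqrt{2 \sqrt{158493} + \frac{15859}{1983}} = \sqrt{\frac{15859}{1983} + 2 \sqrt{158493}}$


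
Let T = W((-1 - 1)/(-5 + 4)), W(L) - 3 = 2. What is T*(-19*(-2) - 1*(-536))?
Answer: 2870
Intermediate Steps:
W(L) = 5 (W(L) = 3 + 2 = 5)
T = 5
T*(-19*(-2) - 1*(-536)) = 5*(-19*(-2) - 1*(-536)) = 5*(38 + 536) = 5*574 = 2870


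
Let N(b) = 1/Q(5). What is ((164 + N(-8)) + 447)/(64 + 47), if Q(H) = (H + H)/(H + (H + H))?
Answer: 1225/222 ≈ 5.5180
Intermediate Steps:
Q(H) = 2/3 (Q(H) = (2*H)/(H + 2*H) = (2*H)/((3*H)) = (2*H)*(1/(3*H)) = 2/3)
N(b) = 3/2 (N(b) = 1/(2/3) = 3/2)
((164 + N(-8)) + 447)/(64 + 47) = ((164 + 3/2) + 447)/(64 + 47) = (331/2 + 447)/111 = (1225/2)*(1/111) = 1225/222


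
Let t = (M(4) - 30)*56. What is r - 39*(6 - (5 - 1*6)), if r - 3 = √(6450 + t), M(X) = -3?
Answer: -270 + √4602 ≈ -202.16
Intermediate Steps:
t = -1848 (t = (-3 - 30)*56 = -33*56 = -1848)
r = 3 + √4602 (r = 3 + √(6450 - 1848) = 3 + √4602 ≈ 70.838)
r - 39*(6 - (5 - 1*6)) = (3 + √4602) - 39*(6 - (5 - 1*6)) = (3 + √4602) - 39*(6 - (5 - 6)) = (3 + √4602) - 39*(6 - 1*(-1)) = (3 + √4602) - 39*(6 + 1) = (3 + √4602) - 39*7 = (3 + √4602) - 1*273 = (3 + √4602) - 273 = -270 + √4602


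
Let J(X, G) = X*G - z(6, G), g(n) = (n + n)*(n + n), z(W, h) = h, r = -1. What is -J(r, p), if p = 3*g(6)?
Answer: 864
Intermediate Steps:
g(n) = 4*n² (g(n) = (2*n)*(2*n) = 4*n²)
p = 432 (p = 3*(4*6²) = 3*(4*36) = 3*144 = 432)
J(X, G) = -G + G*X (J(X, G) = X*G - G = G*X - G = -G + G*X)
-J(r, p) = -432*(-1 - 1) = -432*(-2) = -1*(-864) = 864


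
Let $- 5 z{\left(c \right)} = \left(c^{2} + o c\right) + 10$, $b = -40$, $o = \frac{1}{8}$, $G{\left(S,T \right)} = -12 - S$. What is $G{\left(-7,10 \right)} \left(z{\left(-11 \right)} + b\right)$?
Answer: $\frac{2637}{8} \approx 329.63$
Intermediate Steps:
$o = \frac{1}{8} \approx 0.125$
$z{\left(c \right)} = -2 - \frac{c^{2}}{5} - \frac{c}{40}$ ($z{\left(c \right)} = - \frac{\left(c^{2} + \frac{c}{8}\right) + 10}{5} = - \frac{10 + c^{2} + \frac{c}{8}}{5} = -2 - \frac{c^{2}}{5} - \frac{c}{40}$)
$G{\left(-7,10 \right)} \left(z{\left(-11 \right)} + b\right) = \left(-12 - -7\right) \left(\left(-2 - \frac{\left(-11\right)^{2}}{5} - - \frac{11}{40}\right) - 40\right) = \left(-12 + 7\right) \left(\left(-2 - \frac{121}{5} + \frac{11}{40}\right) - 40\right) = - 5 \left(\left(-2 - \frac{121}{5} + \frac{11}{40}\right) - 40\right) = - 5 \left(- \frac{1037}{40} - 40\right) = \left(-5\right) \left(- \frac{2637}{40}\right) = \frac{2637}{8}$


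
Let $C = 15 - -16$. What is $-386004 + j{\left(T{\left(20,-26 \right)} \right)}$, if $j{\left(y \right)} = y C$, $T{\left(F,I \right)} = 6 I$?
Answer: $-390840$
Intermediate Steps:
$C = 31$ ($C = 15 + 16 = 31$)
$j{\left(y \right)} = 31 y$ ($j{\left(y \right)} = y 31 = 31 y$)
$-386004 + j{\left(T{\left(20,-26 \right)} \right)} = -386004 + 31 \cdot 6 \left(-26\right) = -386004 + 31 \left(-156\right) = -386004 - 4836 = -390840$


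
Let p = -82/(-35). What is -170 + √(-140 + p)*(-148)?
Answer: -170 - 148*I*√168630/35 ≈ -170.0 - 1736.4*I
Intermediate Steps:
p = 82/35 (p = -82*(-1/35) = 82/35 ≈ 2.3429)
-170 + √(-140 + p)*(-148) = -170 + √(-140 + 82/35)*(-148) = -170 + √(-4818/35)*(-148) = -170 + (I*√168630/35)*(-148) = -170 - 148*I*√168630/35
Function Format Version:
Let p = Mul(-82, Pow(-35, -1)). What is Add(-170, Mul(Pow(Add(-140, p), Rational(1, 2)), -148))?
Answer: Add(-170, Mul(Rational(-148, 35), I, Pow(168630, Rational(1, 2)))) ≈ Add(-170.00, Mul(-1736.4, I))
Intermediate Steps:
p = Rational(82, 35) (p = Mul(-82, Rational(-1, 35)) = Rational(82, 35) ≈ 2.3429)
Add(-170, Mul(Pow(Add(-140, p), Rational(1, 2)), -148)) = Add(-170, Mul(Pow(Add(-140, Rational(82, 35)), Rational(1, 2)), -148)) = Add(-170, Mul(Pow(Rational(-4818, 35), Rational(1, 2)), -148)) = Add(-170, Mul(Mul(Rational(1, 35), I, Pow(168630, Rational(1, 2))), -148)) = Add(-170, Mul(Rational(-148, 35), I, Pow(168630, Rational(1, 2))))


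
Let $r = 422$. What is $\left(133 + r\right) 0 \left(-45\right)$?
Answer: $0$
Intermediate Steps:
$\left(133 + r\right) 0 \left(-45\right) = \left(133 + 422\right) 0 \left(-45\right) = 555 \cdot 0 = 0$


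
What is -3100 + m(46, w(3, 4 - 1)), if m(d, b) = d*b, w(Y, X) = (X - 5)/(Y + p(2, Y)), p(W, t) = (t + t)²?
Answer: -120992/39 ≈ -3102.4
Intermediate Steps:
p(W, t) = 4*t² (p(W, t) = (2*t)² = 4*t²)
w(Y, X) = (-5 + X)/(Y + 4*Y²) (w(Y, X) = (X - 5)/(Y + 4*Y²) = (-5 + X)/(Y + 4*Y²))
m(d, b) = b*d
-3100 + m(46, w(3, 4 - 1)) = -3100 + ((-5 + (4 - 1))/(3*(1 + 4*3)))*46 = -3100 + ((-5 + 3)/(3*(1 + 12)))*46 = -3100 + ((⅓)*(-2)/13)*46 = -3100 + ((⅓)*(1/13)*(-2))*46 = -3100 - 2/39*46 = -3100 - 92/39 = -120992/39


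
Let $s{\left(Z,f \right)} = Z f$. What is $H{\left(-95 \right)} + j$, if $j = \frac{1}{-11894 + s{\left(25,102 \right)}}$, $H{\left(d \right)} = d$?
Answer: $- \frac{887681}{9344} \approx -95.0$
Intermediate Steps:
$j = - \frac{1}{9344}$ ($j = \frac{1}{-11894 + 25 \cdot 102} = \frac{1}{-11894 + 2550} = \frac{1}{-9344} = - \frac{1}{9344} \approx -0.00010702$)
$H{\left(-95 \right)} + j = -95 - \frac{1}{9344} = - \frac{887681}{9344}$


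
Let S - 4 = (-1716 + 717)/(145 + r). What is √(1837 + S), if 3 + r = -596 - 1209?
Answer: √5093073866/1663 ≈ 42.914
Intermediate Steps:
r = -1808 (r = -3 + (-596 - 1209) = -3 - 1805 = -1808)
S = 7651/1663 (S = 4 + (-1716 + 717)/(145 - 1808) = 4 - 999/(-1663) = 4 - 999*(-1/1663) = 4 + 999/1663 = 7651/1663 ≈ 4.6007)
√(1837 + S) = √(1837 + 7651/1663) = √(3062582/1663) = √5093073866/1663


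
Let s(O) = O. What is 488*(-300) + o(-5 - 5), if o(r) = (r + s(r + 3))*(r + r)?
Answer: -146060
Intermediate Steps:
o(r) = 2*r*(3 + 2*r) (o(r) = (r + (r + 3))*(r + r) = (r + (3 + r))*(2*r) = (3 + 2*r)*(2*r) = 2*r*(3 + 2*r))
488*(-300) + o(-5 - 5) = 488*(-300) + 2*(-5 - 5)*(3 + 2*(-5 - 5)) = -146400 + 2*(-10)*(3 + 2*(-10)) = -146400 + 2*(-10)*(3 - 20) = -146400 + 2*(-10)*(-17) = -146400 + 340 = -146060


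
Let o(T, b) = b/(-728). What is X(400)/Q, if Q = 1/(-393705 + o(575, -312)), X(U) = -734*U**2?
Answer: 323656654080000/7 ≈ 4.6237e+13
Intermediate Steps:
o(T, b) = -b/728 (o(T, b) = b*(-1/728) = -b/728)
Q = -7/2755932 (Q = 1/(-393705 - 1/728*(-312)) = 1/(-393705 + 3/7) = 1/(-2755932/7) = -7/2755932 ≈ -2.5400e-6)
X(400)/Q = (-734*400**2)/(-7/2755932) = -734*160000*(-2755932/7) = -117440000*(-2755932/7) = 323656654080000/7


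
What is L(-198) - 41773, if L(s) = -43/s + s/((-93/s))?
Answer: -258988805/6138 ≈ -42194.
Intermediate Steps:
L(s) = -43/s - s²/93 (L(s) = -43/s + s*(-s/93) = -43/s - s²/93)
L(-198) - 41773 = (1/93)*(-3999 - 1*(-198)³)/(-198) - 41773 = (1/93)*(-1/198)*(-3999 - 1*(-7762392)) - 41773 = (1/93)*(-1/198)*(-3999 + 7762392) - 41773 = (1/93)*(-1/198)*7758393 - 41773 = -2586131/6138 - 41773 = -258988805/6138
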